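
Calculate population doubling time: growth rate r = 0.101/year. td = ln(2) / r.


td = ln(2) / 0.101 = 0.693147 / 0.101 = 6.86284 ≈ 6.9 years

6.9 years


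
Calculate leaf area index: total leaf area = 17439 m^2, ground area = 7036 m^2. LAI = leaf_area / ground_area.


LAI = 17439 / 7036 = 2.4785 ≈ 2.48

2.48


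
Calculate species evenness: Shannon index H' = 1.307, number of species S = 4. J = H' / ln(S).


ln(4) = 1.38629
J = H' / ln(S) = 1.307 / 1.38629 = 0.942804 ≈ 0.9428

0.9428


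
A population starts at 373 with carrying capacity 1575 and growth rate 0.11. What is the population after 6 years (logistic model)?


(K - N0)/N0 = (1575 - 373)/373 = 1202/373 = 3.22252
r*t = 0.11 * 6 = 0.66; exp(-0.66) = 0.516851
3.22252 * 0.516851 = 1.66556
1 + 1.66556 = 2.66556
N = 1575 / 2.66556 = 590.870 ≈ 591

591


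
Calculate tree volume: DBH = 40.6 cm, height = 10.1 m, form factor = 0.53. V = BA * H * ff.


(D/200)^2 = (40.6/200)^2 = 0.203^2 = 0.041209
BA = 3.141593 * 0.041209 = 0.129462 m^2
V = 0.129462 * 10.1 * 0.53 = 0.693010 ≈ 0.693 m^3

0.693 m^3


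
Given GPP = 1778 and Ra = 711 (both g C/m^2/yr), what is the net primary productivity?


NPP = GPP - Ra = 1778 - 711 = 1067 g C/m^2/yr

1067 g C/m^2/yr


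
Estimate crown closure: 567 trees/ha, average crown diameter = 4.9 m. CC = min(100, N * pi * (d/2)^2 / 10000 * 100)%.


(d/2)^2 = (4.9/2)^2 = 2.45^2 = 6.0025
Crown area = 3.141593 * 6.0025 = 18.8574 m^2
N * area / 10000 * 100 = 567 * 18.8574 / 10000 * 100 = 106.921
CC = min(100, 106.921) = 100%

100%


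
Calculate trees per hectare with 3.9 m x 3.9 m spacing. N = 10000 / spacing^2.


N = 10000 / 3.9^2 = 10000 / 15.21 = 657.462 ≈ 657 trees/ha

657 trees/ha


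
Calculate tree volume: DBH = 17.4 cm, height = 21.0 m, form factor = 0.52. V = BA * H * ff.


(D/200)^2 = (17.4/200)^2 = 0.087^2 = 0.007569
BA = 3.141593 * 0.007569 = 0.0237787 m^2
V = 0.0237787 * 21.0 * 0.52 = 0.259663 ≈ 0.260 m^3

0.260 m^3


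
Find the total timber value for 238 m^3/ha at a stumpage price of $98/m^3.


Value = 238 * 98 = $23324/ha

$23324/ha


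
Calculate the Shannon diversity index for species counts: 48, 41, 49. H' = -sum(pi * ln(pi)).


Total N = 48 + 41 + 49 = 138
Per-species terms:
  p = 48/138 = 0.347826; ln(p) = -1.056053; p*ln(p) = 0.347826 * (-1.056053) = -0.367323
  p = 41/138 = 0.297101; ln(p) = -1.213683; p*ln(p) = 0.297101 * (-1.213683) = -0.360586
  p = 49/138 = 0.355072; ln(p) = -1.035435; p*ln(p) = 0.355072 * (-1.035435) = -0.367654
sum(p*ln(p)) = (-0.367323) + (-0.360586) + (-0.367654) = -1.095563
H' = -(-1.095563) = 1.095563 ≈ 1.0956

1.0956


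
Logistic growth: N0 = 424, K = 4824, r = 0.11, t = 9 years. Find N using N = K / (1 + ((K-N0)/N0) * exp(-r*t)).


(K - N0)/N0 = (4824 - 424)/424 = 4400/424 = 10.3774
r*t = 0.11 * 9 = 0.99; exp(-0.99) = 0.371577
10.3774 * 0.371577 = 3.85600
1 + 3.85600 = 4.85600
N = 4824 / 4.85600 = 993.410 ≈ 993

993


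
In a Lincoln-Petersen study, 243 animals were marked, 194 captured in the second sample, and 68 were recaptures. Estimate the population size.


N = M * C / R = 243 * 194 / 68 = 47142 / 68 = 693.26 ≈ 693

693 individuals


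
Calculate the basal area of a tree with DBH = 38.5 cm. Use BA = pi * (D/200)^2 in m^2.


D/200 = 38.5/200 = 0.1925 m
(D/200)^2 = 0.1925^2 = 0.03705625
BA = 3.141593 * 0.03705625 = 0.116416 ≈ 0.1164 m^2

0.1164 m^2


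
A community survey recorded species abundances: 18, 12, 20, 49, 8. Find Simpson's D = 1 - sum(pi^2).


Total N = 18 + 12 + 20 + 49 + 8 = 107
Per-species terms:
  p = 18/107 = 0.168224; p^2 = 0.168224^2 = 0.028299
  p = 12/107 = 0.112150; p^2 = 0.112150^2 = 0.012578
  p = 20/107 = 0.186916; p^2 = 0.186916^2 = 0.034938
  p = 49/107 = 0.457944; p^2 = 0.457944^2 = 0.209713
  p = 8/107 = 0.074766; p^2 = 0.074766^2 = 0.005590
sum(p^2) = 0.028299 + 0.012578 + 0.034938 + 0.209713 + 0.005590 = 0.291118
D = 1 - 0.291118 = 0.708882 ≈ 0.7089

0.7089


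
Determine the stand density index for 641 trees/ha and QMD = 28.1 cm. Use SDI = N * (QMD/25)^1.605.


QMD/25 = 28.1/25 = 1.124
(1.124)^1.605 = exp(1.605 * ln(1.124)) = exp(1.605 * 0.116894) = exp(0.187615) = 1.20637
SDI = 641 * 1.20637 = 773.283 ≈ 773

773


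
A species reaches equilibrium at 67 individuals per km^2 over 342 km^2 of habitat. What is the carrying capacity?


K = 67 * 342 = 22914 individuals

22914 individuals


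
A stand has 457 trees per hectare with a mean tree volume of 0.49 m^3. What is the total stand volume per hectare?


V_stand = 457 * 0.49 = 223.93 ≈ 223.9 m^3/ha

223.9 m^3/ha


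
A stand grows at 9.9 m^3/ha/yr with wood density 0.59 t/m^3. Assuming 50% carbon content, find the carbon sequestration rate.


C = 9.9 * 0.59 * 0.5 = 2.9205 ≈ 2.92 t C/ha/yr

2.92 t C/ha/yr


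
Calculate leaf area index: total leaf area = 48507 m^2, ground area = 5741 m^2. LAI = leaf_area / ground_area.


LAI = 48507 / 5741 = 8.4492 ≈ 8.45

8.45


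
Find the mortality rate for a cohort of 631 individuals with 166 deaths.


Mortality rate = 166 / 631 = 0.263074 ≈ 0.2631

0.2631


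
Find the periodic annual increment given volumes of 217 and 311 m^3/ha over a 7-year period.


PAI = (V2 - V1) / period = (311 - 217) / 7 = 94 / 7 = 13.4286 ≈ 13.43 m^3/ha/yr

13.43 m^3/ha/yr


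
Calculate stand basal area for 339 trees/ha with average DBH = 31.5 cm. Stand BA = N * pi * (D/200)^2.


(D/200)^2 = (31.5/200)^2 = 0.1575^2 = 0.02480625
Individual BA = 3.141593 * 0.02480625 = 0.0779311 m^2
Stand BA = 339 * 0.0779311 = 26.4186 ≈ 26.42 m^2/ha

26.42 m^2/ha


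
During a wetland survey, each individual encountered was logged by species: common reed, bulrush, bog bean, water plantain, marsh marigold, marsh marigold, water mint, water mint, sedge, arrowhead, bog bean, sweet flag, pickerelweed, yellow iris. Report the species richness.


Total individuals logged = 14
Distinct species (count of individuals): common reed (1), bulrush (1), bog bean (2), water plantain (1), marsh marigold (2), water mint (2), sedge (1), arrowhead (1), sweet flag (1), pickerelweed (1), yellow iris (1)
Species richness = number of distinct species = 11

11


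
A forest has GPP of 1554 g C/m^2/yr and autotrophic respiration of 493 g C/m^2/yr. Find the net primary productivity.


NPP = GPP - Ra = 1554 - 493 = 1061 g C/m^2/yr

1061 g C/m^2/yr


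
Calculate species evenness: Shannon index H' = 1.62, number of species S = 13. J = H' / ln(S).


ln(13) = 2.56495
J = H' / ln(S) = 1.62 / 2.56495 = 0.631591 ≈ 0.6316

0.6316


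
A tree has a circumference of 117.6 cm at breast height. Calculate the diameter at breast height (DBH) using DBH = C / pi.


DBH = C / pi = 117.6 / 3.141593 = 37.4332 ≈ 37.43 cm

37.43 cm


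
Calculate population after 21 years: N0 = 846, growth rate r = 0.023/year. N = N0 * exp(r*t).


r*t = 0.023 * 21 = 0.483
exp(0.483) = 1.62093
N = 846 * 1.62093 = 1371.31 ≈ 1371

1371


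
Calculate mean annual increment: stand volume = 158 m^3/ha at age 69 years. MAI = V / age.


MAI = 158 / 69 = 2.2899 ≈ 2.29 m^3/ha/yr

2.29 m^3/ha/yr


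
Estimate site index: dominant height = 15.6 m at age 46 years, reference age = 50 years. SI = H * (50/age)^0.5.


50/46 = 1.08696
(1.08696)^0.5 = 1.04257
SI = 15.6 * 1.04257 = 16.2641 ≈ 16.3 m

16.3 m


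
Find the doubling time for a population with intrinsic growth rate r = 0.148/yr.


td = ln(2) / 0.148 = 0.693147 / 0.148 = 4.68343 ≈ 4.7 years

4.7 years


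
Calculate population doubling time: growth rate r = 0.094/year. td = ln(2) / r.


td = ln(2) / 0.094 = 0.693147 / 0.094 = 7.37390 ≈ 7.4 years

7.4 years


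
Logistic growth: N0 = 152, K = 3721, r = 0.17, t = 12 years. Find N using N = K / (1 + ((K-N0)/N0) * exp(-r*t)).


(K - N0)/N0 = (3721 - 152)/152 = 3569/152 = 23.4803
r*t = 0.17 * 12 = 2.04; exp(-2.04) = 0.130029
23.4803 * 0.130029 = 3.05312
1 + 3.05312 = 4.05312
N = 3721 / 4.05312 = 918.058 ≈ 918

918


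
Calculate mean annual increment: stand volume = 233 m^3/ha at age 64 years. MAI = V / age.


MAI = 233 / 64 = 3.6406 ≈ 3.64 m^3/ha/yr

3.64 m^3/ha/yr


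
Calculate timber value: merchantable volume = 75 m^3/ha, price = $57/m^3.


Value = 75 * 57 = $4275/ha

$4275/ha


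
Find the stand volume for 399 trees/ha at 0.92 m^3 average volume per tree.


V_stand = 399 * 0.92 = 367.08 ≈ 367.1 m^3/ha

367.1 m^3/ha


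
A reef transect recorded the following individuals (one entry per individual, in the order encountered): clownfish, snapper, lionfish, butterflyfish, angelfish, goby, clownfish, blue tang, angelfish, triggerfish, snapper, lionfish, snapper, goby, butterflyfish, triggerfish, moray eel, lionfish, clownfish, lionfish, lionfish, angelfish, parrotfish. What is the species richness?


Total individuals logged = 23
Distinct species (count of individuals): clownfish (3), snapper (3), lionfish (5), butterflyfish (2), angelfish (3), goby (2), blue tang (1), triggerfish (2), moray eel (1), parrotfish (1)
Species richness = number of distinct species = 10

10


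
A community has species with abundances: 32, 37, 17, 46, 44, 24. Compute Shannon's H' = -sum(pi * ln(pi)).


Total N = 32 + 37 + 17 + 46 + 44 + 24 = 200
Per-species terms:
  p = 32/200 = 0.160000; ln(p) = -1.832581; p*ln(p) = 0.160000 * (-1.832581) = -0.293213
  p = 37/200 = 0.185000; ln(p) = -1.687399; p*ln(p) = 0.185000 * (-1.687399) = -0.312169
  p = 17/200 = 0.085000; ln(p) = -2.465104; p*ln(p) = 0.085000 * (-2.465104) = -0.209534
  p = 46/200 = 0.230000; ln(p) = -1.469676; p*ln(p) = 0.230000 * (-1.469676) = -0.338025
  p = 44/200 = 0.220000; ln(p) = -1.514128; p*ln(p) = 0.220000 * (-1.514128) = -0.333108
  p = 24/200 = 0.120000; ln(p) = -2.120264; p*ln(p) = 0.120000 * (-2.120264) = -0.254432
sum(p*ln(p)) = (-0.293213) + (-0.312169) + (-0.209534) + (-0.338025) + (-0.333108) + (-0.254432) = -1.740481
H' = -(-1.740481) = 1.740481 ≈ 1.7405

1.7405


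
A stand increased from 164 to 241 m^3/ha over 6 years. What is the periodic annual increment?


PAI = (V2 - V1) / period = (241 - 164) / 6 = 77 / 6 = 12.8333 ≈ 12.83 m^3/ha/yr

12.83 m^3/ha/yr


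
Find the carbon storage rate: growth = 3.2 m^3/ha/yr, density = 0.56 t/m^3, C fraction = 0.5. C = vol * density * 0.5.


C = 3.2 * 0.56 * 0.5 = 0.896 ≈ 0.90 t C/ha/yr

0.90 t C/ha/yr


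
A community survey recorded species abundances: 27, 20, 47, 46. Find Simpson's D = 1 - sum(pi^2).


Total N = 27 + 20 + 47 + 46 = 140
Per-species terms:
  p = 27/140 = 0.192857; p^2 = 0.192857^2 = 0.037194
  p = 20/140 = 0.142857; p^2 = 0.142857^2 = 0.020408
  p = 47/140 = 0.335714; p^2 = 0.335714^2 = 0.112704
  p = 46/140 = 0.328571; p^2 = 0.328571^2 = 0.107959
sum(p^2) = 0.037194 + 0.020408 + 0.112704 + 0.107959 = 0.278265
D = 1 - 0.278265 = 0.721735 ≈ 0.7217

0.7217


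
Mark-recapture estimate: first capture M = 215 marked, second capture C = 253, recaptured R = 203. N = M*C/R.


N = M * C / R = 215 * 253 / 203 = 54395 / 203 = 267.96 ≈ 268

268 individuals


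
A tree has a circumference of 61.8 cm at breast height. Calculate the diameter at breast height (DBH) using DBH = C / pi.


DBH = C / pi = 61.8 / 3.141593 = 19.6715 ≈ 19.67 cm

19.67 cm


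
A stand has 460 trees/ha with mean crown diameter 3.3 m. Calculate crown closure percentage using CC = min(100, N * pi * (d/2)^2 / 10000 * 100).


(d/2)^2 = (3.3/2)^2 = 1.65^2 = 2.7225
Crown area = 3.141593 * 2.7225 = 8.55299 m^2
N * area / 10000 * 100 = 460 * 8.55299 / 10000 * 100 = 39.3438
CC = min(100, 39.3438) = 39.3438 ≈ 39.3%

39.3%


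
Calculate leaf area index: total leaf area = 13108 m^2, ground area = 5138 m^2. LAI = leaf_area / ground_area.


LAI = 13108 / 5138 = 2.5512 ≈ 2.55

2.55


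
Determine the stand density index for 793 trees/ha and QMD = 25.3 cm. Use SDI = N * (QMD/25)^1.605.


QMD/25 = 25.3/25 = 1.012
(1.012)^1.605 = exp(1.605 * ln(1.012)) = exp(1.605 * 0.0119286) = exp(0.0191454) = 1.01933
SDI = 793 * 1.01933 = 808.329 ≈ 808

808


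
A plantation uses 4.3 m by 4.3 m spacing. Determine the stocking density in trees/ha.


N = 10000 / 4.3^2 = 10000 / 18.49 = 540.833 ≈ 541 trees/ha

541 trees/ha


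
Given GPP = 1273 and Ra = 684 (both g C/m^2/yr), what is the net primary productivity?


NPP = GPP - Ra = 1273 - 684 = 589 g C/m^2/yr

589 g C/m^2/yr


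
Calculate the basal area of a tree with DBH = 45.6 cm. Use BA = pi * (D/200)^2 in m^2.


D/200 = 45.6/200 = 0.228 m
(D/200)^2 = 0.228^2 = 0.051984
BA = 3.141593 * 0.051984 = 0.163313 ≈ 0.1633 m^2

0.1633 m^2


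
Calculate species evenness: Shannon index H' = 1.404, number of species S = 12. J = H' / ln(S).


ln(12) = 2.48491
J = H' / ln(S) = 1.404 / 2.48491 = 0.565010 ≈ 0.5650

0.5650


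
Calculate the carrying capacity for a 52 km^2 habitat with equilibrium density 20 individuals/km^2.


K = 20 * 52 = 1040 individuals

1040 individuals


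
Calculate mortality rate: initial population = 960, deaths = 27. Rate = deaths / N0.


Mortality rate = 27 / 960 = 0.028125 ≈ 0.0281

0.0281


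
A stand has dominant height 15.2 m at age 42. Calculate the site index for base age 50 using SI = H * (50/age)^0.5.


50/42 = 1.19048
(1.19048)^0.5 = 1.09109
SI = 15.2 * 1.09109 = 16.5846 ≈ 16.6 m

16.6 m


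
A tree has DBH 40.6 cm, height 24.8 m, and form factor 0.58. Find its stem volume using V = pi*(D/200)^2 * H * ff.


(D/200)^2 = (40.6/200)^2 = 0.203^2 = 0.041209
BA = 3.141593 * 0.041209 = 0.129462 m^2
V = 0.129462 * 24.8 * 0.58 = 1.86218 ≈ 1.862 m^3

1.862 m^3


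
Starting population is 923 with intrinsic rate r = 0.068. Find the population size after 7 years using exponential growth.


r*t = 0.068 * 7 = 0.476
exp(0.476) = 1.60962
N = 923 * 1.60962 = 1485.68 ≈ 1486

1486


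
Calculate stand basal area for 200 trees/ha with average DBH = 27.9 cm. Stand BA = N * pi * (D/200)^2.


(D/200)^2 = (27.9/200)^2 = 0.1395^2 = 0.01946025
Individual BA = 3.141593 * 0.01946025 = 0.0611362 m^2
Stand BA = 200 * 0.0611362 = 12.2272 ≈ 12.23 m^2/ha

12.23 m^2/ha


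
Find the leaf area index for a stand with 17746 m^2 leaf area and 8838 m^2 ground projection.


LAI = 17746 / 8838 = 2.0079 ≈ 2.01

2.01


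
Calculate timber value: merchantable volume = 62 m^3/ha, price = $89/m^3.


Value = 62 * 89 = $5518/ha

$5518/ha


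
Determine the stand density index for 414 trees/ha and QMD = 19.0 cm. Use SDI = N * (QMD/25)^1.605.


QMD/25 = 19.0/25 = 0.76
(0.76)^1.605 = exp(1.605 * ln(0.76)) = exp(1.605 * (-0.274437)) = exp(-0.440471) = 0.643733
SDI = 414 * 0.643733 = 266.505 ≈ 267

267


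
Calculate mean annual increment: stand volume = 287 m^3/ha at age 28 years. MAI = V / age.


MAI = 287 / 28 = 10.25 m^3/ha/yr

10.25 m^3/ha/yr


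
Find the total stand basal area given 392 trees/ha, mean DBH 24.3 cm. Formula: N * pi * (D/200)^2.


(D/200)^2 = (24.3/200)^2 = 0.1215^2 = 0.01476225
Individual BA = 3.141593 * 0.01476225 = 0.0463770 m^2
Stand BA = 392 * 0.0463770 = 18.1798 ≈ 18.18 m^2/ha

18.18 m^2/ha


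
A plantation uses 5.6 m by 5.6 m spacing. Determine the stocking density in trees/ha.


N = 10000 / 5.6^2 = 10000 / 31.36 = 318.878 ≈ 319 trees/ha

319 trees/ha


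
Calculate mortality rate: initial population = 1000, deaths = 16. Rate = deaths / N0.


Mortality rate = 16 / 1000 = 0.0160

0.0160


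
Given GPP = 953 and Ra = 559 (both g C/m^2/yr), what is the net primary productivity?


NPP = GPP - Ra = 953 - 559 = 394 g C/m^2/yr

394 g C/m^2/yr


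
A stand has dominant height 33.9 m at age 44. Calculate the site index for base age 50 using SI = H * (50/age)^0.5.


50/44 = 1.13636
(1.13636)^0.5 = 1.06600
SI = 33.9 * 1.06600 = 36.1374 ≈ 36.1 m

36.1 m


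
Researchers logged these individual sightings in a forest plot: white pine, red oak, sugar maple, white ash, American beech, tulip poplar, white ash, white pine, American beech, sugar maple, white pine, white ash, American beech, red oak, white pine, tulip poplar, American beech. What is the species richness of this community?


Total individuals logged = 17
Distinct species (count of individuals): white pine (4), red oak (2), sugar maple (2), white ash (3), American beech (4), tulip poplar (2)
Species richness = number of distinct species = 6

6


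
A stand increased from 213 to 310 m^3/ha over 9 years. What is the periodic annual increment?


PAI = (V2 - V1) / period = (310 - 213) / 9 = 97 / 9 = 10.7778 ≈ 10.78 m^3/ha/yr

10.78 m^3/ha/yr


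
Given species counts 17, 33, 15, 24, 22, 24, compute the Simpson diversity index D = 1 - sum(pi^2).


Total N = 17 + 33 + 15 + 24 + 22 + 24 = 135
Per-species terms:
  p = 17/135 = 0.125926; p^2 = 0.125926^2 = 0.015857
  p = 33/135 = 0.244444; p^2 = 0.244444^2 = 0.059753
  p = 15/135 = 0.111111; p^2 = 0.111111^2 = 0.012346
  p = 24/135 = 0.177778; p^2 = 0.177778^2 = 0.031605
  p = 22/135 = 0.162963; p^2 = 0.162963^2 = 0.026557
  p = 24/135 = 0.177778; p^2 = 0.177778^2 = 0.031605
sum(p^2) = 0.015857 + 0.059753 + 0.012346 + 0.031605 + 0.026557 + 0.031605 = 0.177723
D = 1 - 0.177723 = 0.822277 ≈ 0.8223

0.8223


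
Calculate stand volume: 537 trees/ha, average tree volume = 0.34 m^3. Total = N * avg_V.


V_stand = 537 * 0.34 = 182.58 ≈ 182.6 m^3/ha

182.6 m^3/ha


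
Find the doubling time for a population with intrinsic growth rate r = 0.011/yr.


td = ln(2) / 0.011 = 0.693147 / 0.011 = 63.0134 ≈ 63.0 years

63.0 years


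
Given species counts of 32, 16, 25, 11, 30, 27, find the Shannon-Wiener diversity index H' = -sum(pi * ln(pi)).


Total N = 32 + 16 + 25 + 11 + 30 + 27 = 141
Per-species terms:
  p = 32/141 = 0.226950; ln(p) = -1.483026; p*ln(p) = 0.226950 * (-1.483026) = -0.336573
  p = 16/141 = 0.113475; ln(p) = -2.176173; p*ln(p) = 0.113475 * (-2.176173) = -0.246941
  p = 25/141 = 0.177305; ln(p) = -1.729884; p*ln(p) = 0.177305 * (-1.729884) = -0.306717
  p = 11/141 = 0.078014; ln(p) = -2.550867; p*ln(p) = 0.078014 * (-2.550867) = -0.199003
  p = 30/141 = 0.212766; ln(p) = -1.547562; p*ln(p) = 0.212766 * (-1.547562) = -0.329269
  p = 27/141 = 0.191489; ln(p) = -1.652925; p*ln(p) = 0.191489 * (-1.652925) = -0.316517
sum(p*ln(p)) = (-0.336573) + (-0.246941) + (-0.306717) + (-0.199003) + (-0.329269) + (-0.316517) = -1.735020
H' = -(-1.735020) = 1.735020 ≈ 1.7350

1.7350


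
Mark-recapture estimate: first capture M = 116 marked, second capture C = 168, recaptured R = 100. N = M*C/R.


N = M * C / R = 116 * 168 / 100 = 19488 / 100 = 194.88 ≈ 195

195 individuals


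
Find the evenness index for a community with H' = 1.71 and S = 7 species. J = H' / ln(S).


ln(7) = 1.94591
J = H' / ln(S) = 1.71 / 1.94591 = 0.878766 ≈ 0.8788

0.8788


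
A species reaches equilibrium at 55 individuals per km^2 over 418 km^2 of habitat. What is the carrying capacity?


K = 55 * 418 = 22990 individuals

22990 individuals


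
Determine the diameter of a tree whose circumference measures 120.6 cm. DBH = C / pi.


DBH = C / pi = 120.6 / 3.141593 = 38.3882 ≈ 38.39 cm

38.39 cm


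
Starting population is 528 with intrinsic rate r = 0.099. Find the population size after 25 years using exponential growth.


r*t = 0.099 * 25 = 2.475
exp(2.475) = 11.8817
N = 528 * 11.8817 = 6273.54 ≈ 6274

6274


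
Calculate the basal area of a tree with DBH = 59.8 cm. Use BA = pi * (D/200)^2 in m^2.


D/200 = 59.8/200 = 0.299 m
(D/200)^2 = 0.299^2 = 0.089401
BA = 3.141593 * 0.089401 = 0.280862 ≈ 0.2809 m^2

0.2809 m^2


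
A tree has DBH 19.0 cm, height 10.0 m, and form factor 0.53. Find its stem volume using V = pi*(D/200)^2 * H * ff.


(D/200)^2 = (19.0/200)^2 = 0.095^2 = 0.009025
BA = 3.141593 * 0.009025 = 0.0283529 m^2
V = 0.0283529 * 10.0 * 0.53 = 0.150270 ≈ 0.150 m^3

0.150 m^3


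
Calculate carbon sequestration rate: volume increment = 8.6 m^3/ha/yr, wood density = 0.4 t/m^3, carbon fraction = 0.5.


C = 8.6 * 0.4 * 0.5 = 1.72 t C/ha/yr

1.72 t C/ha/yr


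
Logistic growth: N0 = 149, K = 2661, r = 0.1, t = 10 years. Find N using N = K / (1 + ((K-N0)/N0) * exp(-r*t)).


(K - N0)/N0 = (2661 - 149)/149 = 2512/149 = 16.8591
r*t = 0.1 * 10 = 1; exp(-1) = 0.367879
16.8591 * 0.367879 = 6.20211
1 + 6.20211 = 7.20211
N = 2661 / 7.20211 = 369.475 ≈ 369

369


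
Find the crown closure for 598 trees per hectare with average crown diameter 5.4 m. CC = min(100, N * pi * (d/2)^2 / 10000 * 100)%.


(d/2)^2 = (5.4/2)^2 = 2.7^2 = 7.29
Crown area = 3.141593 * 7.29 = 22.9022 m^2
N * area / 10000 * 100 = 598 * 22.9022 / 10000 * 100 = 136.955
CC = min(100, 136.955) = 100%

100%


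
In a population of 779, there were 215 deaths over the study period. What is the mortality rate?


Mortality rate = 215 / 779 = 0.275995 ≈ 0.2760

0.2760


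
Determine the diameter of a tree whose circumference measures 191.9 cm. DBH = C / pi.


DBH = C / pi = 191.9 / 3.141593 = 61.0837 ≈ 61.08 cm

61.08 cm


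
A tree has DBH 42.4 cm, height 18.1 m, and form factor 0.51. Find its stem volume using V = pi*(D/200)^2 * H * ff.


(D/200)^2 = (42.4/200)^2 = 0.212^2 = 0.044944
BA = 3.141593 * 0.044944 = 0.141196 m^2
V = 0.141196 * 18.1 * 0.51 = 1.30338 ≈ 1.303 m^3

1.303 m^3


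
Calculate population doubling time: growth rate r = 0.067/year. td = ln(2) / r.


td = ln(2) / 0.067 = 0.693147 / 0.067 = 10.3455 ≈ 10.3 years

10.3 years


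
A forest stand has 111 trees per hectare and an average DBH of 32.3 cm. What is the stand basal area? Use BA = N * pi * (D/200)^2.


(D/200)^2 = (32.3/200)^2 = 0.1615^2 = 0.02608225
Individual BA = 3.141593 * 0.02608225 = 0.0819398 m^2
Stand BA = 111 * 0.0819398 = 9.09532 ≈ 9.10 m^2/ha

9.10 m^2/ha


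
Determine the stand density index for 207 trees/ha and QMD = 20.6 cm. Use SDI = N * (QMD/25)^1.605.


QMD/25 = 20.6/25 = 0.824
(0.824)^1.605 = exp(1.605 * ln(0.824)) = exp(1.605 * (-0.193585)) = exp(-0.310704) = 0.732931
SDI = 207 * 0.732931 = 151.717 ≈ 152

152


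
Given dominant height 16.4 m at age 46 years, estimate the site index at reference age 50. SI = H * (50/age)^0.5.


50/46 = 1.08696
(1.08696)^0.5 = 1.04257
SI = 16.4 * 1.04257 = 17.0981 ≈ 17.1 m

17.1 m


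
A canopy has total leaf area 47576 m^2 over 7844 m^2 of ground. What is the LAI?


LAI = 47576 / 7844 = 6.0653 ≈ 6.07

6.07


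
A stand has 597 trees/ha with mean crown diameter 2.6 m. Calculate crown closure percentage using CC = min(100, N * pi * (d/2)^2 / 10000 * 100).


(d/2)^2 = (2.6/2)^2 = 1.3^2 = 1.69
Crown area = 3.141593 * 1.69 = 5.30929 m^2
N * area / 10000 * 100 = 597 * 5.30929 / 10000 * 100 = 31.6965
CC = min(100, 31.6965) = 31.6965 ≈ 31.7%

31.7%


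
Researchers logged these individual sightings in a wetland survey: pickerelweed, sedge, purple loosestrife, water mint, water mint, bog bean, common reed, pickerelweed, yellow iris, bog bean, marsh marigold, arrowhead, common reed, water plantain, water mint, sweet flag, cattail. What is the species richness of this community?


Total individuals logged = 17
Distinct species (count of individuals): pickerelweed (2), sedge (1), purple loosestrife (1), water mint (3), bog bean (2), common reed (2), yellow iris (1), marsh marigold (1), arrowhead (1), water plantain (1), sweet flag (1), cattail (1)
Species richness = number of distinct species = 12

12


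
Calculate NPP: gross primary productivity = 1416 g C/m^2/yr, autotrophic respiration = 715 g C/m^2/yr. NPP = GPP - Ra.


NPP = GPP - Ra = 1416 - 715 = 701 g C/m^2/yr

701 g C/m^2/yr


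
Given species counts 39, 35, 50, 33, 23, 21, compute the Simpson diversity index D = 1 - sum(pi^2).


Total N = 39 + 35 + 50 + 33 + 23 + 21 = 201
Per-species terms:
  p = 39/201 = 0.194030; p^2 = 0.194030^2 = 0.037648
  p = 35/201 = 0.174129; p^2 = 0.174129^2 = 0.030321
  p = 50/201 = 0.248756; p^2 = 0.248756^2 = 0.061880
  p = 33/201 = 0.164179; p^2 = 0.164179^2 = 0.026955
  p = 23/201 = 0.114428; p^2 = 0.114428^2 = 0.013094
  p = 21/201 = 0.104478; p^2 = 0.104478^2 = 0.010916
sum(p^2) = 0.037648 + 0.030321 + 0.061880 + 0.026955 + 0.013094 + 0.010916 = 0.180814
D = 1 - 0.180814 = 0.819186 ≈ 0.8192

0.8192


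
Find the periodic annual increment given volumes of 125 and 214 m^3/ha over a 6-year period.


PAI = (V2 - V1) / period = (214 - 125) / 6 = 89 / 6 = 14.8333 ≈ 14.83 m^3/ha/yr

14.83 m^3/ha/yr


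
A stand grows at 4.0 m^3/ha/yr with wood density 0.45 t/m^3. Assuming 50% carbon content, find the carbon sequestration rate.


C = 4.0 * 0.45 * 0.5 = 0.90 t C/ha/yr

0.90 t C/ha/yr


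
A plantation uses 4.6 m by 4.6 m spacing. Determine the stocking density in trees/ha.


N = 10000 / 4.6^2 = 10000 / 21.16 = 472.590 ≈ 473 trees/ha

473 trees/ha


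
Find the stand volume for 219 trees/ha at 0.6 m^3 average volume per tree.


V_stand = 219 * 0.6 = 131.4 m^3/ha

131.4 m^3/ha


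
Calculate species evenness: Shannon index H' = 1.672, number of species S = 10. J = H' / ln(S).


ln(10) = 2.30259
J = H' / ln(S) = 1.672 / 2.30259 = 0.726139 ≈ 0.7261

0.7261


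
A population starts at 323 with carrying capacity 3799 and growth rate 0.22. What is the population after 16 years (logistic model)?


(K - N0)/N0 = (3799 - 323)/323 = 3476/323 = 10.7616
r*t = 0.22 * 16 = 3.52; exp(-3.52) = 0.0295994
10.7616 * 0.0295994 = 0.318537
1 + 0.318537 = 1.31854
N = 3799 / 1.31854 = 2881.22 ≈ 2881

2881


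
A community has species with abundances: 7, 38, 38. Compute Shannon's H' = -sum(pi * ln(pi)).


Total N = 7 + 38 + 38 = 83
Per-species terms:
  p = 7/83 = 0.084337; ln(p) = -2.472935; p*ln(p) = 0.084337 * (-2.472935) = -0.208560
  p = 38/83 = 0.457831; ln(p) = -0.781255; p*ln(p) = 0.457831 * (-0.781255) = -0.357683
  p = 38/83 = 0.457831; ln(p) = -0.781255; p*ln(p) = 0.457831 * (-0.781255) = -0.357683
sum(p*ln(p)) = (-0.208560) + (-0.357683) + (-0.357683) = -0.923926
H' = -(-0.923926) = 0.923926 ≈ 0.9239

0.9239


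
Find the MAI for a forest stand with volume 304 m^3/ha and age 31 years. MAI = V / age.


MAI = 304 / 31 = 9.8065 ≈ 9.81 m^3/ha/yr

9.81 m^3/ha/yr


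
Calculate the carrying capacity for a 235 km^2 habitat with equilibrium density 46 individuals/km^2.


K = 46 * 235 = 10810 individuals

10810 individuals


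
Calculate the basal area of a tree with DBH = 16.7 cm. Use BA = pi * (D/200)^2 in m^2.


D/200 = 16.7/200 = 0.0835 m
(D/200)^2 = 0.0835^2 = 0.00697225
BA = 3.141593 * 0.00697225 = 0.0219040 ≈ 0.0219 m^2

0.0219 m^2


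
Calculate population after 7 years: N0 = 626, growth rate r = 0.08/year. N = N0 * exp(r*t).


r*t = 0.08 * 7 = 0.56
exp(0.56) = 1.75067
N = 626 * 1.75067 = 1095.92 ≈ 1096

1096


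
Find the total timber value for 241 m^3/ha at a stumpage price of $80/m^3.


Value = 241 * 80 = $19280/ha

$19280/ha


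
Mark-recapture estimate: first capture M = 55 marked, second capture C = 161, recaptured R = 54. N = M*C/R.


N = M * C / R = 55 * 161 / 54 = 8855 / 54 = 163.98 ≈ 164

164 individuals


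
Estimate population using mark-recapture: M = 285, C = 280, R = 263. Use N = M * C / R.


N = M * C / R = 285 * 280 / 263 = 79800 / 263 = 303.42 ≈ 303

303 individuals


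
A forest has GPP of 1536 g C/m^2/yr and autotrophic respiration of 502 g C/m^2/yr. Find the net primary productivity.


NPP = GPP - Ra = 1536 - 502 = 1034 g C/m^2/yr

1034 g C/m^2/yr


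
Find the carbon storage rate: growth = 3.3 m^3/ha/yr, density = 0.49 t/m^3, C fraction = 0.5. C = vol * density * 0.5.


C = 3.3 * 0.49 * 0.5 = 0.8085 ≈ 0.81 t C/ha/yr

0.81 t C/ha/yr


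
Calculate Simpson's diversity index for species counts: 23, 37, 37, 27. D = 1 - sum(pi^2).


Total N = 23 + 37 + 37 + 27 = 124
Per-species terms:
  p = 23/124 = 0.185484; p^2 = 0.185484^2 = 0.034404
  p = 37/124 = 0.298387; p^2 = 0.298387^2 = 0.089035
  p = 37/124 = 0.298387; p^2 = 0.298387^2 = 0.089035
  p = 27/124 = 0.217742; p^2 = 0.217742^2 = 0.047412
sum(p^2) = 0.034404 + 0.089035 + 0.089035 + 0.047412 = 0.259886
D = 1 - 0.259886 = 0.740114 ≈ 0.7401

0.7401


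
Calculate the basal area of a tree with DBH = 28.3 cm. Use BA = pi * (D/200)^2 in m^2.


D/200 = 28.3/200 = 0.1415 m
(D/200)^2 = 0.1415^2 = 0.02002225
BA = 3.141593 * 0.02002225 = 0.0629018 ≈ 0.0629 m^2

0.0629 m^2


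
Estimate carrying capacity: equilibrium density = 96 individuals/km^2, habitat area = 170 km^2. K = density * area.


K = 96 * 170 = 16320 individuals

16320 individuals


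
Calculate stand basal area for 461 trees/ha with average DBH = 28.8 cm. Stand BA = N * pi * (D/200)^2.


(D/200)^2 = (28.8/200)^2 = 0.144^2 = 0.020736
Individual BA = 3.141593 * 0.020736 = 0.0651441 m^2
Stand BA = 461 * 0.0651441 = 30.0314 ≈ 30.03 m^2/ha

30.03 m^2/ha


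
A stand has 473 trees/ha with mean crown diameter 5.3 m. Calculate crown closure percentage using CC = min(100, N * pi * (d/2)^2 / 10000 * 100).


(d/2)^2 = (5.3/2)^2 = 2.65^2 = 7.0225
Crown area = 3.141593 * 7.0225 = 22.0618 m^2
N * area / 10000 * 100 = 473 * 22.0618 / 10000 * 100 = 104.352
CC = min(100, 104.352) = 100%

100%


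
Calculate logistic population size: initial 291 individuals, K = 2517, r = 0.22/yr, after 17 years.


(K - N0)/N0 = (2517 - 291)/291 = 2226/291 = 7.64948
r*t = 0.22 * 17 = 3.74; exp(-3.74) = 0.0237541
7.64948 * 0.0237541 = 0.181707
1 + 0.181707 = 1.18171
N = 2517 / 1.18171 = 2129.96 ≈ 2130

2130


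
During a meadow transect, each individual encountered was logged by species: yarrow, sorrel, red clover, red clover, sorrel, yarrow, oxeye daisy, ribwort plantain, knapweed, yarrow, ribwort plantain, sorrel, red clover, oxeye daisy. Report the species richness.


Total individuals logged = 14
Distinct species (count of individuals): yarrow (3), sorrel (3), red clover (3), oxeye daisy (2), ribwort plantain (2), knapweed (1)
Species richness = number of distinct species = 6

6


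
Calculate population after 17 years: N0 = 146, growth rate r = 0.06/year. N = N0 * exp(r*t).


r*t = 0.06 * 17 = 1.02
exp(1.02) = 2.77319
N = 146 * 2.77319 = 404.886 ≈ 405

405


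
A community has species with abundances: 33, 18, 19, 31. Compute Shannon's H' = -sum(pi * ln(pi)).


Total N = 33 + 18 + 19 + 31 = 101
Per-species terms:
  p = 33/101 = 0.326733; ln(p) = -1.118612; p*ln(p) = 0.326733 * (-1.118612) = -0.365487
  p = 18/101 = 0.178218; ln(p) = -1.724748; p*ln(p) = 0.178218 * (-1.724748) = -0.307381
  p = 19/101 = 0.188119; ln(p) = -1.670681; p*ln(p) = 0.188119 * (-1.670681) = -0.314287
  p = 31/101 = 0.306931; ln(p) = -1.181132; p*ln(p) = 0.306931 * (-1.181132) = -0.362526
sum(p*ln(p)) = (-0.365487) + (-0.307381) + (-0.314287) + (-0.362526) = -1.349681
H' = -(-1.349681) = 1.349681 ≈ 1.3497

1.3497


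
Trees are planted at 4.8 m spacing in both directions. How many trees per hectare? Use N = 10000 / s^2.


N = 10000 / 4.8^2 = 10000 / 23.04 = 434.028 ≈ 434 trees/ha

434 trees/ha


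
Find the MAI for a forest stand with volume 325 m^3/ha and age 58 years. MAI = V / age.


MAI = 325 / 58 = 5.6034 ≈ 5.60 m^3/ha/yr

5.60 m^3/ha/yr


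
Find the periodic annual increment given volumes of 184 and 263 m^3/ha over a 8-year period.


PAI = (V2 - V1) / period = (263 - 184) / 8 = 79 / 8 = 9.8750 ≈ 9.88 m^3/ha/yr

9.88 m^3/ha/yr


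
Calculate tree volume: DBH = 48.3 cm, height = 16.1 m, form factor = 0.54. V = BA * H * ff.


(D/200)^2 = (48.3/200)^2 = 0.2415^2 = 0.05832225
BA = 3.141593 * 0.05832225 = 0.183225 m^2
V = 0.183225 * 16.1 * 0.54 = 1.59296 ≈ 1.593 m^3

1.593 m^3


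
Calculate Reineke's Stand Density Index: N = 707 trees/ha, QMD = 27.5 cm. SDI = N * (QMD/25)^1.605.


QMD/25 = 27.5/25 = 1.1
(1.1)^1.605 = exp(1.605 * ln(1.1)) = exp(1.605 * 0.0953102) = exp(0.152973) = 1.16529
SDI = 707 * 1.16529 = 823.860 ≈ 824

824


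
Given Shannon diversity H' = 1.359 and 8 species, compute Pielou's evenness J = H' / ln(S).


ln(8) = 2.07944
J = H' / ln(S) = 1.359 / 2.07944 = 0.653541 ≈ 0.6535

0.6535


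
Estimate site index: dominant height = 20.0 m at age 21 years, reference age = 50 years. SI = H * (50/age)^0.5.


50/21 = 2.38095
(2.38095)^0.5 = 1.54303
SI = 20.0 * 1.54303 = 30.8606 ≈ 30.9 m

30.9 m


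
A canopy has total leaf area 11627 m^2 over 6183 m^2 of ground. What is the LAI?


LAI = 11627 / 6183 = 1.8805 ≈ 1.88

1.88


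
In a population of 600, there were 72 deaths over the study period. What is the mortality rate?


Mortality rate = 72 / 600 = 0.1200

0.1200


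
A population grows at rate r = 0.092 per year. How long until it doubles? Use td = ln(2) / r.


td = ln(2) / 0.092 = 0.693147 / 0.092 = 7.53421 ≈ 7.5 years

7.5 years


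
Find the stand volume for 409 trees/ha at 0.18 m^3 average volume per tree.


V_stand = 409 * 0.18 = 73.62 ≈ 73.6 m^3/ha

73.6 m^3/ha


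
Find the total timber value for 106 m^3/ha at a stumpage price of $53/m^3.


Value = 106 * 53 = $5618/ha

$5618/ha


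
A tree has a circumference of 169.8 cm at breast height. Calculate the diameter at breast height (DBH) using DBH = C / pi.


DBH = C / pi = 169.8 / 3.141593 = 54.0490 ≈ 54.05 cm

54.05 cm


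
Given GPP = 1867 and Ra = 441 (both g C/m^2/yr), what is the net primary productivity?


NPP = GPP - Ra = 1867 - 441 = 1426 g C/m^2/yr

1426 g C/m^2/yr


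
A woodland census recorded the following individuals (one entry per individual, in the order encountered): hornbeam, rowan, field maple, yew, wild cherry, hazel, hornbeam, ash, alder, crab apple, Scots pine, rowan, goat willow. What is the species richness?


Total individuals logged = 13
Distinct species (count of individuals): hornbeam (2), rowan (2), field maple (1), yew (1), wild cherry (1), hazel (1), ash (1), alder (1), crab apple (1), Scots pine (1), goat willow (1)
Species richness = number of distinct species = 11

11


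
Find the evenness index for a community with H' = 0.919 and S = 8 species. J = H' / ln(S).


ln(8) = 2.07944
J = H' / ln(S) = 0.919 / 2.07944 = 0.441946 ≈ 0.4419

0.4419


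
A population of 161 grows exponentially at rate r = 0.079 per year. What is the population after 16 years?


r*t = 0.079 * 16 = 1.264
exp(1.264) = 3.53955
N = 161 * 3.53955 = 569.868 ≈ 570

570


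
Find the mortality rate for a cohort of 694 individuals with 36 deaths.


Mortality rate = 36 / 694 = 0.051873 ≈ 0.0519

0.0519


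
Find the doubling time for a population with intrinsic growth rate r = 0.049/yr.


td = ln(2) / 0.049 = 0.693147 / 0.049 = 14.1459 ≈ 14.1 years

14.1 years


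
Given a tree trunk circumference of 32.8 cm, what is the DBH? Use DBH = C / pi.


DBH = C / pi = 32.8 / 3.141593 = 10.4406 ≈ 10.44 cm

10.44 cm


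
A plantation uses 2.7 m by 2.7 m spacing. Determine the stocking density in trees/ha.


N = 10000 / 2.7^2 = 10000 / 7.29 = 1371.74 ≈ 1372 trees/ha

1372 trees/ha


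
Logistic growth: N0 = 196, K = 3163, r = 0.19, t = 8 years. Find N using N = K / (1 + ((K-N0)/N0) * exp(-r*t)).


(K - N0)/N0 = (3163 - 196)/196 = 2967/196 = 15.1378
r*t = 0.19 * 8 = 1.52; exp(-1.52) = 0.218712
15.1378 * 0.218712 = 3.31082
1 + 3.31082 = 4.31082
N = 3163 / 4.31082 = 733.735 ≈ 734

734


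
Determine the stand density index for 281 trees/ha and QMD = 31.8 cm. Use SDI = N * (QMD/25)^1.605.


QMD/25 = 31.8/25 = 1.272
(1.272)^1.605 = exp(1.605 * ln(1.272)) = exp(1.605 * 0.240590) = exp(0.386147) = 1.47130
SDI = 281 * 1.47130 = 413.435 ≈ 413

413


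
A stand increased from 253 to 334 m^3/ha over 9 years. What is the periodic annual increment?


PAI = (V2 - V1) / period = (334 - 253) / 9 = 81 / 9 = 9.00 m^3/ha/yr

9.00 m^3/ha/yr


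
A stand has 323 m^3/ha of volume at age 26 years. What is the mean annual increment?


MAI = 323 / 26 = 12.4231 ≈ 12.42 m^3/ha/yr

12.42 m^3/ha/yr


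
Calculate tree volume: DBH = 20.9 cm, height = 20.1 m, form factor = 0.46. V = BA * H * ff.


(D/200)^2 = (20.9/200)^2 = 0.1045^2 = 0.01092025
BA = 3.141593 * 0.01092025 = 0.0343070 m^2
V = 0.0343070 * 20.1 * 0.46 = 0.317203 ≈ 0.317 m^3

0.317 m^3


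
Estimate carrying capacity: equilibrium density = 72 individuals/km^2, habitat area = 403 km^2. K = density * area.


K = 72 * 403 = 29016 individuals

29016 individuals


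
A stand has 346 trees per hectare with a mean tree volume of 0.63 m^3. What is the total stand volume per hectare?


V_stand = 346 * 0.63 = 217.98 ≈ 218.0 m^3/ha

218.0 m^3/ha


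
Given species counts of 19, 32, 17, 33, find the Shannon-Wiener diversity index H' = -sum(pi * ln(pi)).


Total N = 19 + 32 + 17 + 33 = 101
Per-species terms:
  p = 19/101 = 0.188119; ln(p) = -1.670681; p*ln(p) = 0.188119 * (-1.670681) = -0.314287
  p = 32/101 = 0.316832; ln(p) = -1.149384; p*ln(p) = 0.316832 * (-1.149384) = -0.364162
  p = 17/101 = 0.168317; ln(p) = -1.781906; p*ln(p) = 0.168317 * (-1.781906) = -0.299925
  p = 33/101 = 0.326733; ln(p) = -1.118612; p*ln(p) = 0.326733 * (-1.118612) = -0.365487
sum(p*ln(p)) = (-0.314287) + (-0.364162) + (-0.299925) + (-0.365487) = -1.343861
H' = -(-1.343861) = 1.343861 ≈ 1.3439

1.3439


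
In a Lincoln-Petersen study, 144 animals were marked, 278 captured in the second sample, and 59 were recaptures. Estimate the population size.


N = M * C / R = 144 * 278 / 59 = 40032 / 59 = 678.51 ≈ 679

679 individuals


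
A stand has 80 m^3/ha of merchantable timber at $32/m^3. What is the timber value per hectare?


Value = 80 * 32 = $2560/ha

$2560/ha


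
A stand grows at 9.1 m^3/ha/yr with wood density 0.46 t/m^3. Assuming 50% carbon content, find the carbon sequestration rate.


C = 9.1 * 0.46 * 0.5 = 2.093 ≈ 2.09 t C/ha/yr

2.09 t C/ha/yr


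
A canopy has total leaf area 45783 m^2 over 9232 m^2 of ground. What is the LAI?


LAI = 45783 / 9232 = 4.9592 ≈ 4.96

4.96


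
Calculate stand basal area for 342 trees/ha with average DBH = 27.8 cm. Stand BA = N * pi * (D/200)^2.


(D/200)^2 = (27.8/200)^2 = 0.139^2 = 0.019321
Individual BA = 3.141593 * 0.019321 = 0.0606987 m^2
Stand BA = 342 * 0.0606987 = 20.7590 ≈ 20.76 m^2/ha

20.76 m^2/ha


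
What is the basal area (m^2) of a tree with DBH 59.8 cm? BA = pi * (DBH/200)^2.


D/200 = 59.8/200 = 0.299 m
(D/200)^2 = 0.299^2 = 0.089401
BA = 3.141593 * 0.089401 = 0.280862 ≈ 0.2809 m^2

0.2809 m^2


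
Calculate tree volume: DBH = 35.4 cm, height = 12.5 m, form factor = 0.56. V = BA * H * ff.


(D/200)^2 = (35.4/200)^2 = 0.177^2 = 0.031329
BA = 3.141593 * 0.031329 = 0.0984230 m^2
V = 0.0984230 * 12.5 * 0.56 = 0.688961 ≈ 0.689 m^3

0.689 m^3


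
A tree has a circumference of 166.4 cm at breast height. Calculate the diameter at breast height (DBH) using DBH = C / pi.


DBH = C / pi = 166.4 / 3.141593 = 52.9668 ≈ 52.97 cm

52.97 cm


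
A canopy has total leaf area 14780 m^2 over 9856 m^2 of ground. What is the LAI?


LAI = 14780 / 9856 = 1.4996 ≈ 1.50

1.50


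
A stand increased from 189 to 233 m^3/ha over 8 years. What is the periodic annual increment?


PAI = (V2 - V1) / period = (233 - 189) / 8 = 44 / 8 = 5.50 m^3/ha/yr

5.50 m^3/ha/yr


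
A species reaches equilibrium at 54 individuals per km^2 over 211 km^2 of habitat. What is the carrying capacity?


K = 54 * 211 = 11394 individuals

11394 individuals


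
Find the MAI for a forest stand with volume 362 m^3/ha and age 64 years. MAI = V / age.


MAI = 362 / 64 = 5.6563 ≈ 5.66 m^3/ha/yr

5.66 m^3/ha/yr


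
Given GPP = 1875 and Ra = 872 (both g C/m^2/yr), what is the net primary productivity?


NPP = GPP - Ra = 1875 - 872 = 1003 g C/m^2/yr

1003 g C/m^2/yr


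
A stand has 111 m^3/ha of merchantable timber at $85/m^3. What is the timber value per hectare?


Value = 111 * 85 = $9435/ha

$9435/ha
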